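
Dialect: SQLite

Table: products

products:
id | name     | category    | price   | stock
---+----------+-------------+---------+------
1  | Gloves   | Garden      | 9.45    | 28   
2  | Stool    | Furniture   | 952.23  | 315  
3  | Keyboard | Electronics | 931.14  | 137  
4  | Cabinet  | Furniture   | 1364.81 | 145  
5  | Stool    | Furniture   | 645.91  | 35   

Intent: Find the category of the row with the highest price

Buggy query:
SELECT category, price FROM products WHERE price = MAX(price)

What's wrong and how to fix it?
Bug: MAX(price) is an aggregate and cannot be used directly in WHERE

Fix: Use a subquery: WHERE price = (SELECT MAX(price) FROM products)

Corrected query:
SELECT category, price FROM products WHERE price = (SELECT MAX(price) FROM products)

Result:
category  | price  
----------+--------
Furniture | 1364.81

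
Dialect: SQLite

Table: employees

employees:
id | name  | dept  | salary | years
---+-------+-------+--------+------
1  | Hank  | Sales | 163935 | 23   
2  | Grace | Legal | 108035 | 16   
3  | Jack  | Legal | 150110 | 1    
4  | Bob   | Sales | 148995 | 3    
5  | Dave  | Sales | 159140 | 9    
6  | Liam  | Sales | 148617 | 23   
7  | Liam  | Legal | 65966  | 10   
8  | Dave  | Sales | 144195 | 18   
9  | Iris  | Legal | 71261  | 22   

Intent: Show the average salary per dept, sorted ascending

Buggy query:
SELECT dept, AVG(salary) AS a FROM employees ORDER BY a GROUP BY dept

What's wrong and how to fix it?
Bug: GROUP BY must precede ORDER BY

Fix: Reorder: SELECT … FROM … GROUP BY … ORDER BY …

Corrected query:
SELECT dept, AVG(salary) AS a FROM employees GROUP BY dept ORDER BY a

Result:
dept  | a       
------+---------
Legal | 98843   
Sales | 152976.4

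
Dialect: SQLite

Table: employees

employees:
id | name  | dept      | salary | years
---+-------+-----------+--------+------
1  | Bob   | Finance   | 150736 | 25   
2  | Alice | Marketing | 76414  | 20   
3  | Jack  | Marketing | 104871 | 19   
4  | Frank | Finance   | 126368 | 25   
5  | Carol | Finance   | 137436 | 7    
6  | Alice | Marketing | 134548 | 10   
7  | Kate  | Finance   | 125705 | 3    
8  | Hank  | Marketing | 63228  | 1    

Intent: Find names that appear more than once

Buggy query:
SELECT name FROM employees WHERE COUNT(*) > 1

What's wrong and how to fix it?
Bug: WHERE can't reference COUNT(*); aggregates are computed after WHERE

Fix: Group first, then use HAVING for the count condition

Corrected query:
SELECT name FROM employees GROUP BY name HAVING COUNT(*) > 1

Result:
name 
-----
Alice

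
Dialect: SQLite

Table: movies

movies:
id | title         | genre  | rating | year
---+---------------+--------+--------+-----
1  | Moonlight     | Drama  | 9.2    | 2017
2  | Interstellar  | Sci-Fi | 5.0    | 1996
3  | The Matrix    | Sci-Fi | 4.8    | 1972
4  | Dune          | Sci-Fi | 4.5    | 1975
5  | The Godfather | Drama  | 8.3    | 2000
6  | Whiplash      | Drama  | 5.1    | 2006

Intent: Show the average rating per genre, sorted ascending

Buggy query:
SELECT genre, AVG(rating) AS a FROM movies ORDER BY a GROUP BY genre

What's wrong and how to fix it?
Bug: GROUP BY must precede ORDER BY

Fix: Reorder: SELECT … FROM … GROUP BY … ORDER BY …

Corrected query:
SELECT genre, AVG(rating) AS a FROM movies GROUP BY genre ORDER BY a

Result:
genre  | a       
-------+---------
Sci-Fi | 4.766667
Drama  | 7.533333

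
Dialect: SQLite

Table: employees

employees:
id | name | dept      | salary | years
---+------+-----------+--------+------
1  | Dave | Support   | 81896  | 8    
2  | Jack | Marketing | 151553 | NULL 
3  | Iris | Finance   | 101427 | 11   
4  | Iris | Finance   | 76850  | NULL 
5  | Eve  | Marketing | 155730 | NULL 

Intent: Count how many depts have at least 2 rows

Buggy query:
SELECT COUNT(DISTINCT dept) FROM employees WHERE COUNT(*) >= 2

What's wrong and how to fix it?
Bug: WHERE filters individual rows, not groups, so a group-level COUNT is invalid there

Fix: Use a subquery that GROUPs and filters with HAVING, then count its rows

Corrected query:
SELECT COUNT(*) FROM (SELECT dept FROM employees GROUP BY dept HAVING COUNT(*) >= 2)

Result:
COUNT(*)
--------
2       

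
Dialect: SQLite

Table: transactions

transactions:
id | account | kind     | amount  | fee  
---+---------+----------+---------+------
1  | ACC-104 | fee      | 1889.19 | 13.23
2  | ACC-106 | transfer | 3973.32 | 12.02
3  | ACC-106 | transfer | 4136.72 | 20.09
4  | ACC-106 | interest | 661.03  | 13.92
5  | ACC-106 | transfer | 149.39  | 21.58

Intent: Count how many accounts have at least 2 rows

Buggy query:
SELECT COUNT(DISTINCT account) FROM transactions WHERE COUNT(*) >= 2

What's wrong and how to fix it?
Bug: COUNT(*) cannot appear in WHERE; the per-group count doesn't exist yet

Fix: Group first with HAVING COUNT(*) >= 2, then COUNT the resulting groups

Corrected query:
SELECT COUNT(*) FROM (SELECT account FROM transactions GROUP BY account HAVING COUNT(*) >= 2)

Result:
COUNT(*)
--------
1       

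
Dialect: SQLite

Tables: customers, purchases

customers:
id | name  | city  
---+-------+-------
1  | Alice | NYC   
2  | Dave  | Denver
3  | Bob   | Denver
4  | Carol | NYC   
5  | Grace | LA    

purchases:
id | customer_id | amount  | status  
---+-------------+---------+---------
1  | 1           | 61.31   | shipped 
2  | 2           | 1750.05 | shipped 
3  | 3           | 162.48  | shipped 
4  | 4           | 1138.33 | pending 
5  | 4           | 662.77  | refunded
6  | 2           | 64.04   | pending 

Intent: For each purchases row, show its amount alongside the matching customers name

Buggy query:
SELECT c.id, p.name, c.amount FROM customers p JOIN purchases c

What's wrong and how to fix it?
Bug: JOIN with no ON clause produces a cartesian product; every purchases row pairs with every customers row

Fix: Specify the join condition linking the foreign key to the parent id

Corrected query:
SELECT c.id, p.name, c.amount FROM customers p JOIN purchases c ON c.customer_id = p.id

Result:
id | name  | amount 
---+-------+--------
1  | Alice | 61.31  
2  | Dave  | 1750.05
3  | Bob   | 162.48 
4  | Carol | 1138.33
5  | Carol | 662.77 
6  | Dave  | 64.04  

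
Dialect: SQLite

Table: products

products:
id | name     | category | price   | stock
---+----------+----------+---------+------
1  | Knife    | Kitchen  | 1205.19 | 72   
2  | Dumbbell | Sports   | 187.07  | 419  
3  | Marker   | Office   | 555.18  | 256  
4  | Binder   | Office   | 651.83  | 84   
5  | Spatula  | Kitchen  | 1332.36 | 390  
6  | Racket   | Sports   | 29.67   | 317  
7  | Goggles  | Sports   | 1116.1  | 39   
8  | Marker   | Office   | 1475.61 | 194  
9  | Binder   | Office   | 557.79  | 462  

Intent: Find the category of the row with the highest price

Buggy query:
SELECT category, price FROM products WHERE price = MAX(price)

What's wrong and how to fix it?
Bug: WHERE is evaluated per row; an aggregate over the whole table isn't defined there

Fix: Use a subquery: WHERE price = (SELECT MAX(price) FROM products)

Corrected query:
SELECT category, price FROM products WHERE price = (SELECT MAX(price) FROM products)

Result:
category | price  
---------+--------
Office   | 1475.61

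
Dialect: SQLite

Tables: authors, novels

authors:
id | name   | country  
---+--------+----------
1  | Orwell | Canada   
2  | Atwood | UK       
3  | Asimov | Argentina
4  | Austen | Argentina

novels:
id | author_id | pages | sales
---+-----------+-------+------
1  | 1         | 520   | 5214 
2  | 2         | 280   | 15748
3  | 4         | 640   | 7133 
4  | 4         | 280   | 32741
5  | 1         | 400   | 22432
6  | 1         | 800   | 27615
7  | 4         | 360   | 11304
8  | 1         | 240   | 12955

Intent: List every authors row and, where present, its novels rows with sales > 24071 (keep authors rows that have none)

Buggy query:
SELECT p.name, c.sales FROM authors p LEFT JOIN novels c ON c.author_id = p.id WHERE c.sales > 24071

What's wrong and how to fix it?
Bug: A WHERE condition on the right-hand table after LEFT JOIN drops unmatched parents

Fix: Put 'c.sales > 24071' in the JOIN's ON clause instead of WHERE

Corrected query:
SELECT p.name, c.sales FROM authors p LEFT JOIN novels c ON c.author_id = p.id AND c.sales > 24071

Result:
name   | sales
-------+------
Orwell | 27615
Atwood | NULL 
Asimov | NULL 
Austen | 32741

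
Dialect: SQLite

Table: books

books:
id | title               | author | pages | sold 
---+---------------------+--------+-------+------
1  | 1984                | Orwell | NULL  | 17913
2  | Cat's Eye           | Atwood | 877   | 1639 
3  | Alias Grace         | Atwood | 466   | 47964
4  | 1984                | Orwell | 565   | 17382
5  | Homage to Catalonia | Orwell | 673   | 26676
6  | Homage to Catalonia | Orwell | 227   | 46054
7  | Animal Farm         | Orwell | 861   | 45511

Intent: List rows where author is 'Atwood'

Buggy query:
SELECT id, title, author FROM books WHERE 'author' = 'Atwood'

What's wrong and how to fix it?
Bug: 'author' in single quotes is a string literal, not the column; the comparison is literal-vs-literal and never true

Fix: Remove the quotes around the column name (or use double quotes for an identifier)

Corrected query:
SELECT id, title, author FROM books WHERE author = 'Atwood'

Result:
id | title       | author
---+-------------+-------
2  | Cat's Eye   | Atwood
3  | Alias Grace | Atwood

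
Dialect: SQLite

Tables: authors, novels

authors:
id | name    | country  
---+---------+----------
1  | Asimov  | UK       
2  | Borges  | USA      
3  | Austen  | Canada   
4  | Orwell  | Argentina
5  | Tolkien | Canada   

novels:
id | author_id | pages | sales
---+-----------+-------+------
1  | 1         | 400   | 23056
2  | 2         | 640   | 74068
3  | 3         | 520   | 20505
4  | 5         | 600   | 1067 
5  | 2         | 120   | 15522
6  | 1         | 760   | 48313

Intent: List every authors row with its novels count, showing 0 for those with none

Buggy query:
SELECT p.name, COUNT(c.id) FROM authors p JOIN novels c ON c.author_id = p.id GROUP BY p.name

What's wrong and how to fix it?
Bug: INNER JOIN drops authors rows that have no matching novels rows

Fix: Use LEFT JOIN so parents without children still appear (COUNT(c.id) gives 0)

Corrected query:
SELECT p.name, COUNT(c.id) FROM authors p LEFT JOIN novels c ON c.author_id = p.id GROUP BY p.name

Result:
name    | COUNT(c.id)
--------+------------
Asimov  | 2          
Austen  | 1          
Borges  | 2          
Orwell  | 0          
Tolkien | 1          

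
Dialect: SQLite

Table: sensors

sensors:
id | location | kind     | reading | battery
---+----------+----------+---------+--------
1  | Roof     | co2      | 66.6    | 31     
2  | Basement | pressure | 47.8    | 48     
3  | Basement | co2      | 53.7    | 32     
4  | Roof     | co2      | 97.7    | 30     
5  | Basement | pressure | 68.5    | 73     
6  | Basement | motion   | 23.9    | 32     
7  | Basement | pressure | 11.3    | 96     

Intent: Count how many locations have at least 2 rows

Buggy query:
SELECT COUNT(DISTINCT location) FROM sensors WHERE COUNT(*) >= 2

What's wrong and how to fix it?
Bug: COUNT(*) cannot appear in WHERE; the per-group count doesn't exist yet

Fix: Group first with HAVING COUNT(*) >= 2, then COUNT the resulting groups

Corrected query:
SELECT COUNT(*) FROM (SELECT location FROM sensors GROUP BY location HAVING COUNT(*) >= 2)

Result:
COUNT(*)
--------
2       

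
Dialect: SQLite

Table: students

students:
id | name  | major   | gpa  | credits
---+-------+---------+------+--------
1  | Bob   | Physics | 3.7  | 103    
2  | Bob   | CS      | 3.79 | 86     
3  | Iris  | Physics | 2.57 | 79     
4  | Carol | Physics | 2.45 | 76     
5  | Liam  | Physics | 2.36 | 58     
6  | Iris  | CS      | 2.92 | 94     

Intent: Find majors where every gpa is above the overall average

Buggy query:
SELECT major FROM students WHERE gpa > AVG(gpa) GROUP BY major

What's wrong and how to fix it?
Bug: AVG() is an aggregate; it can't sit directly in WHERE

Fix: Use a subquery for AVG and a HAVING MIN(...) filter so the condition holds for every row in the group

Corrected query:
SELECT major FROM students GROUP BY major HAVING MIN(gpa) > (SELECT AVG(gpa) FROM students)

Result:
(no rows)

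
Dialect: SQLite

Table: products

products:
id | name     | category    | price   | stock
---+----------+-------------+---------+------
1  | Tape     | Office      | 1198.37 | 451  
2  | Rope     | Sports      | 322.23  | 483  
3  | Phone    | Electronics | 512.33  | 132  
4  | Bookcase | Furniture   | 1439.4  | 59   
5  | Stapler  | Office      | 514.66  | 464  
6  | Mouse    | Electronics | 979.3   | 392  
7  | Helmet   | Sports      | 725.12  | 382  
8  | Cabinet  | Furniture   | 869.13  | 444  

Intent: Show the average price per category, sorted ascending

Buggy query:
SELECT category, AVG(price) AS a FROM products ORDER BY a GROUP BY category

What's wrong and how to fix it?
Bug: ORDER BY appears before GROUP BY; SQL clause order requires GROUP BY first

Fix: Move ORDER BY to the end, after GROUP BY

Corrected query:
SELECT category, AVG(price) AS a FROM products GROUP BY category ORDER BY a

Result:
category    | a       
------------+---------
Sports      | 523.675 
Electronics | 745.815 
Office      | 856.515 
Furniture   | 1154.265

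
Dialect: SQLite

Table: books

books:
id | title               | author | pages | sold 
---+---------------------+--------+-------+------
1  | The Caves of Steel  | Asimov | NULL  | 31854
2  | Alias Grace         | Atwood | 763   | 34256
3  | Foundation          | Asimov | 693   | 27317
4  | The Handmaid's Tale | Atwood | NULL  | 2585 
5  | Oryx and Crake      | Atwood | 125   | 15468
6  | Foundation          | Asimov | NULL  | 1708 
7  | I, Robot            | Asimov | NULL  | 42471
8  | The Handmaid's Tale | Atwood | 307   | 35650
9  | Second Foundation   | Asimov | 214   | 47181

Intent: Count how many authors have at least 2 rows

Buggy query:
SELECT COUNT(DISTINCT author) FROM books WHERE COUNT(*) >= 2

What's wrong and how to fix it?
Bug: COUNT(*) cannot appear in WHERE; the per-group count doesn't exist yet

Fix: Group first with HAVING COUNT(*) >= 2, then COUNT the resulting groups

Corrected query:
SELECT COUNT(*) FROM (SELECT author FROM books GROUP BY author HAVING COUNT(*) >= 2)

Result:
COUNT(*)
--------
2       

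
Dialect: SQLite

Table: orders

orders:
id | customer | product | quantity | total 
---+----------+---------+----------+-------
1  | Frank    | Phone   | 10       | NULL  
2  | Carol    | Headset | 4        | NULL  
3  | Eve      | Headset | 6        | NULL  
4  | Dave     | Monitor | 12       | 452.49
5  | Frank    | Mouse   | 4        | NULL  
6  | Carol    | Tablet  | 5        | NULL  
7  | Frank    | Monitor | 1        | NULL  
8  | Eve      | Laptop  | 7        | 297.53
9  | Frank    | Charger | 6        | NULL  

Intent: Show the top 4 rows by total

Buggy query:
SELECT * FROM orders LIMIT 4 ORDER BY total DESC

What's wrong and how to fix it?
Bug: ORDER BY cannot follow LIMIT; LIMIT is the final clause

Fix: Sort with ORDER BY, then apply LIMIT

Corrected query:
SELECT * FROM orders ORDER BY total DESC LIMIT 4

Result:
id | customer | product | quantity | total 
---+----------+---------+----------+-------
4  | Dave     | Monitor | 12       | 452.49
8  | Eve      | Laptop  | 7        | 297.53
1  | Frank    | Phone   | 10       | NULL  
2  | Carol    | Headset | 4        | NULL  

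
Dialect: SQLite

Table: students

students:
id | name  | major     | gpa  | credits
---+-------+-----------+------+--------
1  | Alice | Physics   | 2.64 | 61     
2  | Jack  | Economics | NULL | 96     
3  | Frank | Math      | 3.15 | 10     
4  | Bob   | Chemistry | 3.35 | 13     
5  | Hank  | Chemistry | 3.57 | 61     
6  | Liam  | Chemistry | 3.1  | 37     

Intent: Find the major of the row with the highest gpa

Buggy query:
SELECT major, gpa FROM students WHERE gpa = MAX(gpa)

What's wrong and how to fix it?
Bug: WHERE is evaluated per row; an aggregate over the whole table isn't defined there

Fix: Use a subquery: WHERE gpa = (SELECT MAX(gpa) FROM students)

Corrected query:
SELECT major, gpa FROM students WHERE gpa = (SELECT MAX(gpa) FROM students)

Result:
major     | gpa 
----------+-----
Chemistry | 3.57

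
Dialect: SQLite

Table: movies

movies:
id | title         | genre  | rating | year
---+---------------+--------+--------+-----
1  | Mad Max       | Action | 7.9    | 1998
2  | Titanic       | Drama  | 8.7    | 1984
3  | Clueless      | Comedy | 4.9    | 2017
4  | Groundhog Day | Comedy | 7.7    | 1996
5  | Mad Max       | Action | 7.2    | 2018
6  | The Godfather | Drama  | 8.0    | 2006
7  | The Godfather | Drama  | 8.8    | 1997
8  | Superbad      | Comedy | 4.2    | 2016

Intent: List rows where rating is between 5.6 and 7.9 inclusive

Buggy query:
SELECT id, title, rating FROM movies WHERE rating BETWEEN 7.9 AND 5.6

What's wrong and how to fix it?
Bug: The bounds are reversed; BETWEEN a AND b requires a <= b to match anything

Fix: Write BETWEEN 5.6 AND 7.9

Corrected query:
SELECT id, title, rating FROM movies WHERE rating BETWEEN 5.6 AND 7.9

Result:
id | title         | rating
---+---------------+-------
1  | Mad Max       | 7.9   
4  | Groundhog Day | 7.7   
5  | Mad Max       | 7.2   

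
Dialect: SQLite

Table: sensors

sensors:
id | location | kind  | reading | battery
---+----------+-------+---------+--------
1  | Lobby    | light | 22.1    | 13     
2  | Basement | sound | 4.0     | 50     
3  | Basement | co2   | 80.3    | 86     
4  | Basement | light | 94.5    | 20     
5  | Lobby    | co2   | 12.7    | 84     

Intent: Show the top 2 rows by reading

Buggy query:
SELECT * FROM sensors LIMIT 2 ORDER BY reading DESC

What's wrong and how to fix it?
Bug: LIMIT must come after ORDER BY

Fix: Swap the clauses: ORDER BY first, then LIMIT

Corrected query:
SELECT * FROM sensors ORDER BY reading DESC LIMIT 2

Result:
id | location | kind  | reading | battery
---+----------+-------+---------+--------
4  | Basement | light | 94.5    | 20     
3  | Basement | co2   | 80.3    | 86     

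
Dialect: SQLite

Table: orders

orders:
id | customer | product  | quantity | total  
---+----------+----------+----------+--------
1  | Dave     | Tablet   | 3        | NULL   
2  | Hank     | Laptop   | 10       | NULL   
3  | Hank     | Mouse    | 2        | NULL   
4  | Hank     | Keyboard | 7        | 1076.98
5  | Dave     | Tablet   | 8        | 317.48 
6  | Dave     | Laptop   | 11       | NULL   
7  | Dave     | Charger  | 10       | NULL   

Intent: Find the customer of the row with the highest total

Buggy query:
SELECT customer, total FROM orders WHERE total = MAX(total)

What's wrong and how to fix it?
Bug: WHERE is evaluated per row; an aggregate over the whole table isn't defined there

Fix: Wrap MAX in a scalar subquery so WHERE compares against a single value

Corrected query:
SELECT customer, total FROM orders WHERE total = (SELECT MAX(total) FROM orders)

Result:
customer | total  
---------+--------
Hank     | 1076.98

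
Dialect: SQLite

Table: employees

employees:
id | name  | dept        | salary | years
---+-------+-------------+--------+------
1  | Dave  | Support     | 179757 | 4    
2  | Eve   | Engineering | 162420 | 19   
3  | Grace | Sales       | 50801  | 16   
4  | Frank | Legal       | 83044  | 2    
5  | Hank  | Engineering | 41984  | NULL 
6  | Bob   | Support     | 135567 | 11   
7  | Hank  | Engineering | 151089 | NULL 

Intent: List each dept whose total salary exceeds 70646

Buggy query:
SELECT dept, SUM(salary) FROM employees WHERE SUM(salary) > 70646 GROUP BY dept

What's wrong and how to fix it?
Bug: SUM(salary) is an aggregate, but WHERE filters rows before aggregation

Fix: Use HAVING (which filters groups after aggregation) instead of WHERE

Corrected query:
SELECT dept, SUM(salary) FROM employees GROUP BY dept HAVING SUM(salary) > 70646

Result:
dept        | SUM(salary)
------------+------------
Engineering | 355493     
Legal       | 83044      
Support     | 315324     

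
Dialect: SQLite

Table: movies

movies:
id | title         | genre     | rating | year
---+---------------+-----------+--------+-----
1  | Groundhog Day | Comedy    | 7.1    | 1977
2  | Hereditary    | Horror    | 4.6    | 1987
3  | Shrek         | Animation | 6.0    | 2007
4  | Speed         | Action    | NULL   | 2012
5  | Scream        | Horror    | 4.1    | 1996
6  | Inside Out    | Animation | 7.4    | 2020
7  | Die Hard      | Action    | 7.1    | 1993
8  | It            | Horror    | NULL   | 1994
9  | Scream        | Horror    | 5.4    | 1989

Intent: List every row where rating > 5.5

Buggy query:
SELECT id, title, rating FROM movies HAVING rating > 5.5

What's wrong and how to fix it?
Bug: HAVING filters the output of aggregation, but this query has no GROUP BY and no aggregate functions, so SQLite rejects it (HAVING clause on a non-aggregate query); the condition here is per row

Fix: Replace HAVING with WHERE since the condition applies to individual rows

Corrected query:
SELECT id, title, rating FROM movies WHERE rating > 5.5

Result:
id | title         | rating
---+---------------+-------
1  | Groundhog Day | 7.1   
3  | Shrek         | 6     
6  | Inside Out    | 7.4   
7  | Die Hard      | 7.1   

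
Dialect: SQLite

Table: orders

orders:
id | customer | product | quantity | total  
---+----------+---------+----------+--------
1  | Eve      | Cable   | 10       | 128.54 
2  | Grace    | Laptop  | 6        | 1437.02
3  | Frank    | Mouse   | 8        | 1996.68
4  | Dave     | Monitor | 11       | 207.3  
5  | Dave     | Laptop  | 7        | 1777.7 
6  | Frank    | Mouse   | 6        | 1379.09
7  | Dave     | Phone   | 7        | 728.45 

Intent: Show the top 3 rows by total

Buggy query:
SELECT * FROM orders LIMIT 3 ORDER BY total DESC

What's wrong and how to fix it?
Bug: ORDER BY cannot follow LIMIT; LIMIT is the final clause

Fix: Swap the clauses: ORDER BY first, then LIMIT

Corrected query:
SELECT * FROM orders ORDER BY total DESC LIMIT 3

Result:
id | customer | product | quantity | total  
---+----------+---------+----------+--------
3  | Frank    | Mouse   | 8        | 1996.68
5  | Dave     | Laptop  | 7        | 1777.7 
2  | Grace    | Laptop  | 6        | 1437.02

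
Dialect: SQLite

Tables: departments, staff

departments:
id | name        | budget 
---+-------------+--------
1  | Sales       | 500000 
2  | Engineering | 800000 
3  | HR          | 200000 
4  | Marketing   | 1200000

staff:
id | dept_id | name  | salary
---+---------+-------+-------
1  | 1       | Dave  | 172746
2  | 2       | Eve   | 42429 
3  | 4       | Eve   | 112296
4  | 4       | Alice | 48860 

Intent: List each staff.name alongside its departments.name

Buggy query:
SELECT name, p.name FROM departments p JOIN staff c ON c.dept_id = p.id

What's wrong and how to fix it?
Bug: 'name' exists in both joined tables, so the database can't tell which one is meant

Fix: Qualify the column with its table alias (c.name)

Corrected query:
SELECT c.name, p.name FROM departments p JOIN staff c ON c.dept_id = p.id

Result:
name  | name       
------+------------
Dave  | Sales      
Eve   | Engineering
Eve   | Marketing  
Alice | Marketing  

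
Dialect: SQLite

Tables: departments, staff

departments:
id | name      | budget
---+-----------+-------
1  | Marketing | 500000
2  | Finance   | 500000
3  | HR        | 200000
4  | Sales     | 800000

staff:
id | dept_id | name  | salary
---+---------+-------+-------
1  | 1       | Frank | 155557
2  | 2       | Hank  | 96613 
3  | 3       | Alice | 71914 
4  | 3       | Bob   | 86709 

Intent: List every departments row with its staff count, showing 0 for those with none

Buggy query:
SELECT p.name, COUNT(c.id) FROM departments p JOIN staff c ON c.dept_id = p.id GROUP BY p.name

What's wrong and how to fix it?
Bug: An inner join excludes parents with zero children

Fix: Switch to LEFT JOIN to retain unmatched parent rows

Corrected query:
SELECT p.name, COUNT(c.id) FROM departments p LEFT JOIN staff c ON c.dept_id = p.id GROUP BY p.name

Result:
name      | COUNT(c.id)
----------+------------
Finance   | 1          
HR        | 2          
Marketing | 1          
Sales     | 0          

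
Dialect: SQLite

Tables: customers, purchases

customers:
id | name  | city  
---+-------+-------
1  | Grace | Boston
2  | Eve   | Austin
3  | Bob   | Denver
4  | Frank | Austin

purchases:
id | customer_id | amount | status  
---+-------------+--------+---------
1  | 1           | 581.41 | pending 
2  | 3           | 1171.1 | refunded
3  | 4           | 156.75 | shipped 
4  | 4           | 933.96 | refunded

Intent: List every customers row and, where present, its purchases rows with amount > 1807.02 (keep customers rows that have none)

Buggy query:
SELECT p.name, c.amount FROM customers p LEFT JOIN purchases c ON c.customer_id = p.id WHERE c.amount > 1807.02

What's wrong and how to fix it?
Bug: A WHERE condition on the right-hand table after LEFT JOIN drops unmatched parents

Fix: Move the right-table condition into the ON clause so unmatched parents are kept

Corrected query:
SELECT p.name, c.amount FROM customers p LEFT JOIN purchases c ON c.customer_id = p.id AND c.amount > 1807.02

Result:
name  | amount
------+-------
Grace | NULL  
Eve   | NULL  
Bob   | NULL  
Frank | NULL  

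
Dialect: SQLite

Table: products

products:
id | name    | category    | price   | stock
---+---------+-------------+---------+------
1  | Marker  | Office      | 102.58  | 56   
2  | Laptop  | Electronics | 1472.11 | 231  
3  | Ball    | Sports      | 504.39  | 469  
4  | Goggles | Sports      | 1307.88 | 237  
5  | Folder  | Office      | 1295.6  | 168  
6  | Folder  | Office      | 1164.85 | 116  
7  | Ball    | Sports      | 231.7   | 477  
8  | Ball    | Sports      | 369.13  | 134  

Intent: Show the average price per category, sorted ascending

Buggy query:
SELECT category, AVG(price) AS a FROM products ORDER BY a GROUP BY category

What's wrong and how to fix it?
Bug: ORDER BY appears before GROUP BY; SQL clause order requires GROUP BY first

Fix: Move ORDER BY to the end, after GROUP BY

Corrected query:
SELECT category, AVG(price) AS a FROM products GROUP BY category ORDER BY a

Result:
category    | a         
------------+-----------
Sports      | 603.275   
Office      | 854.343333
Electronics | 1472.11   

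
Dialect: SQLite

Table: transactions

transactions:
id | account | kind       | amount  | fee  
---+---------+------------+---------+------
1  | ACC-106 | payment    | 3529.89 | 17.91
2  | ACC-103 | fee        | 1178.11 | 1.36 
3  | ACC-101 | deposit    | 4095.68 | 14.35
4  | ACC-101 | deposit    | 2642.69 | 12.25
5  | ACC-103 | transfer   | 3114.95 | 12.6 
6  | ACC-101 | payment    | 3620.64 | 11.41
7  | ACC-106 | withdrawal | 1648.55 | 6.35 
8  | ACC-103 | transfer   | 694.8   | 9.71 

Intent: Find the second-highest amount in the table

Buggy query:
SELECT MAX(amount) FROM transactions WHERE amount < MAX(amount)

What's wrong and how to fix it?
Bug: MAX(amount) on the right of the comparison is an aggregate-in-WHERE error

Fix: Put the inner MAX in a scalar subquery

Corrected query:
SELECT MAX(amount) FROM transactions WHERE amount < (SELECT MAX(amount) FROM transactions)

Result:
MAX(amount)
-----------
3620.64    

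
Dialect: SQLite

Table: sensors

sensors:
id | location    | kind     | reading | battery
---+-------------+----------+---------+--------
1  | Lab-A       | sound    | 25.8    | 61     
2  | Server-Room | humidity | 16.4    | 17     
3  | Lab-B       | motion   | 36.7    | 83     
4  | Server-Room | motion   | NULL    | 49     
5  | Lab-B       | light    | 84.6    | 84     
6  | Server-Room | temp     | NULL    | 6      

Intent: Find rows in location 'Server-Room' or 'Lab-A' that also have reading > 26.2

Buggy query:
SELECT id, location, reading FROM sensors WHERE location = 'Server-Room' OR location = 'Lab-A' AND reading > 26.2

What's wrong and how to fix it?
Bug: Without parentheses, AND is evaluated before OR, so the reading filter only applies to the 'Lab-A' branch

Fix: Group the OR with parentheses (or use IN), then AND the threshold

Corrected query:
SELECT id, location, reading FROM sensors WHERE (location = 'Server-Room' OR location = 'Lab-A') AND reading > 26.2

Result:
(no rows)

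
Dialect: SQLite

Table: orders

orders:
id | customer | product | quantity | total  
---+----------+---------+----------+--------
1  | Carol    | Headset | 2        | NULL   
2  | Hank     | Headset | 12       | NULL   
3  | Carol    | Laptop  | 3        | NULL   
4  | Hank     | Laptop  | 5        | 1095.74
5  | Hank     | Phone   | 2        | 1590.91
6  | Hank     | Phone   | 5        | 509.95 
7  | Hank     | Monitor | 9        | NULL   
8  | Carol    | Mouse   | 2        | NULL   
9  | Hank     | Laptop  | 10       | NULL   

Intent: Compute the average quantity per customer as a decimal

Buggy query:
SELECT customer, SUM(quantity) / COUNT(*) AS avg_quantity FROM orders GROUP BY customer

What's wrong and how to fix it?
Bug: Both operands are integers, so '/' performs integer division and truncates

Fix: Cast one side to REAL so the division keeps the fractional part

Corrected query:
SELECT customer, SUM(quantity) * 1.0 / COUNT(*) AS avg_quantity FROM orders GROUP BY customer

Result:
customer | avg_quantity
---------+-------------
Carol    | 2.333333    
Hank     | 7.166667    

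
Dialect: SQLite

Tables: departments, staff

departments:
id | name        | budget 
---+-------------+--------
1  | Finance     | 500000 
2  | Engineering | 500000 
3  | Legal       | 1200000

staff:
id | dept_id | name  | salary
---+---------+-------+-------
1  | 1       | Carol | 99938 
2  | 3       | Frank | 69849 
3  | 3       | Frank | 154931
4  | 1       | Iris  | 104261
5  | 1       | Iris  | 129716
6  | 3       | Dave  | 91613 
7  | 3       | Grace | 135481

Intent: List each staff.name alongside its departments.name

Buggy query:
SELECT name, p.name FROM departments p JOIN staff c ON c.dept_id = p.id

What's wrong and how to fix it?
Bug: 'name' exists in both joined tables, so the database can't tell which one is meant

Fix: Prefix ambiguous columns with the table alias

Corrected query:
SELECT c.name, p.name FROM departments p JOIN staff c ON c.dept_id = p.id

Result:
name  | name   
------+--------
Carol | Finance
Frank | Legal  
Frank | Legal  
Iris  | Finance
Iris  | Finance
Dave  | Legal  
Grace | Legal  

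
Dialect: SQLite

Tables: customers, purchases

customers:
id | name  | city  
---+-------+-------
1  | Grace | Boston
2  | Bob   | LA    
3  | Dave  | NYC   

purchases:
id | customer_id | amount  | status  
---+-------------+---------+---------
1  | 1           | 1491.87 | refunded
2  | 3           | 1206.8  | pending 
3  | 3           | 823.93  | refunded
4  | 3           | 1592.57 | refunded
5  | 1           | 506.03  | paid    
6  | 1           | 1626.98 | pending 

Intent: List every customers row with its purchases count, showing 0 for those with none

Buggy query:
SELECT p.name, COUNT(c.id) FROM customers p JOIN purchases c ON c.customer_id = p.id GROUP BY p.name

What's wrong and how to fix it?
Bug: INNER JOIN drops customers rows that have no matching purchases rows

Fix: Use LEFT JOIN so parents without children still appear (COUNT(c.id) gives 0)

Corrected query:
SELECT p.name, COUNT(c.id) FROM customers p LEFT JOIN purchases c ON c.customer_id = p.id GROUP BY p.name

Result:
name  | COUNT(c.id)
------+------------
Bob   | 0          
Dave  | 3          
Grace | 3          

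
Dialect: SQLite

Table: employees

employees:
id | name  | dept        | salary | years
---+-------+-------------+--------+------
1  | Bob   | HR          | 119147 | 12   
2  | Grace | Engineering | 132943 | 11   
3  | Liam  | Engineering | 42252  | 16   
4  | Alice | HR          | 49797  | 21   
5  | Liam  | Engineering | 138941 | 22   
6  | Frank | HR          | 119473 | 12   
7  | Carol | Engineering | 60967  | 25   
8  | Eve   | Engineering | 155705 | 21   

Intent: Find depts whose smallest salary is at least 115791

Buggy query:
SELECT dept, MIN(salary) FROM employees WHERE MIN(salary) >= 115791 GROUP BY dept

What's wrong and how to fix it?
Bug: MIN() in WHERE is a misuse of aggregate

Fix: Replace WHERE with HAVING after the GROUP BY

Corrected query:
SELECT dept, MIN(salary) FROM employees GROUP BY dept HAVING MIN(salary) >= 115791

Result:
(no rows)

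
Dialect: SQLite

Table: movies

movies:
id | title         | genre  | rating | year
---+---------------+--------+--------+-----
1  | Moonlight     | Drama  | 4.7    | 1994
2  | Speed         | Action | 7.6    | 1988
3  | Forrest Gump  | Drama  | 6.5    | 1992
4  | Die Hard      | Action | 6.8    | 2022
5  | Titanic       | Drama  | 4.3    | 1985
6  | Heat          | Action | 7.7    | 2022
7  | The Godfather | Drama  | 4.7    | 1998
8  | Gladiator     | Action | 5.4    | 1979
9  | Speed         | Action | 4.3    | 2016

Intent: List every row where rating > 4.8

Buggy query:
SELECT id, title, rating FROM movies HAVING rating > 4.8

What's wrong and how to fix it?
Bug: HAVING filters the output of aggregation, but this query has no GROUP BY and no aggregate functions, so SQLite rejects it (HAVING clause on a non-aggregate query); the condition here is per row

Fix: Replace HAVING with WHERE since the condition applies to individual rows

Corrected query:
SELECT id, title, rating FROM movies WHERE rating > 4.8

Result:
id | title        | rating
---+--------------+-------
2  | Speed        | 7.6   
3  | Forrest Gump | 6.5   
4  | Die Hard     | 6.8   
6  | Heat         | 7.7   
8  | Gladiator    | 5.4   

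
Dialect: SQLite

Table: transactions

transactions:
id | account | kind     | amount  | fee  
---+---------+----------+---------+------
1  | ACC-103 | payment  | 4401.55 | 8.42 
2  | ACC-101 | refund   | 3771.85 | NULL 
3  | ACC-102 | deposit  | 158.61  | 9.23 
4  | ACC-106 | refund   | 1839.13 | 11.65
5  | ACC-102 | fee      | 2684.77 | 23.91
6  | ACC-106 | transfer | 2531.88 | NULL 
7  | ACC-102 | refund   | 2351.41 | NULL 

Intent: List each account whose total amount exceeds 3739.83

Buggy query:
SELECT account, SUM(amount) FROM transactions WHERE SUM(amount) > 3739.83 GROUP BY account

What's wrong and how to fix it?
Bug: SUM(amount) is an aggregate, but WHERE filters rows before aggregation

Fix: Move the aggregate condition to a HAVING clause

Corrected query:
SELECT account, SUM(amount) FROM transactions GROUP BY account HAVING SUM(amount) > 3739.83

Result:
account | SUM(amount)
--------+------------
ACC-101 | 3771.85    
ACC-102 | 5194.79    
ACC-103 | 4401.55    
ACC-106 | 4371.01    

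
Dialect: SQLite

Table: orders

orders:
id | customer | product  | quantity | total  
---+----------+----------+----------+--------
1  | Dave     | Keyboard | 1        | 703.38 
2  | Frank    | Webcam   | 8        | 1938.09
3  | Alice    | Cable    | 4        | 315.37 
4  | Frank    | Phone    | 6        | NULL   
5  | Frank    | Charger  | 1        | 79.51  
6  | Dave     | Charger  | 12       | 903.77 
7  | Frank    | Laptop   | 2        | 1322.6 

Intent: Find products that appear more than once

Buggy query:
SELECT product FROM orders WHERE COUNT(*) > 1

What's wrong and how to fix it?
Bug: COUNT(*) is an aggregate and cannot be used in WHERE

Fix: Group first, then use HAVING for the count condition

Corrected query:
SELECT product FROM orders GROUP BY product HAVING COUNT(*) > 1

Result:
product
-------
Charger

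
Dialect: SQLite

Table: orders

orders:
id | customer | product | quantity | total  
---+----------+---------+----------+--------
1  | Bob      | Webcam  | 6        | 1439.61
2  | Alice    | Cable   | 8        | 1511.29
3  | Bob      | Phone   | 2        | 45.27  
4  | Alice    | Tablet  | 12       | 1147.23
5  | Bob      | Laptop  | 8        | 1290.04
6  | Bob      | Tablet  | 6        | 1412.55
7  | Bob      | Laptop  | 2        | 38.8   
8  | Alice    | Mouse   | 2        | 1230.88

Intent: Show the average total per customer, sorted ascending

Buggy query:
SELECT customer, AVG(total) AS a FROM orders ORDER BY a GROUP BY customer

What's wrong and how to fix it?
Bug: ORDER BY appears before GROUP BY; SQL clause order requires GROUP BY first

Fix: Reorder: SELECT … FROM … GROUP BY … ORDER BY …

Corrected query:
SELECT customer, AVG(total) AS a FROM orders GROUP BY customer ORDER BY a

Result:
customer | a          
---------+------------
Bob      | 845.254    
Alice    | 1296.466667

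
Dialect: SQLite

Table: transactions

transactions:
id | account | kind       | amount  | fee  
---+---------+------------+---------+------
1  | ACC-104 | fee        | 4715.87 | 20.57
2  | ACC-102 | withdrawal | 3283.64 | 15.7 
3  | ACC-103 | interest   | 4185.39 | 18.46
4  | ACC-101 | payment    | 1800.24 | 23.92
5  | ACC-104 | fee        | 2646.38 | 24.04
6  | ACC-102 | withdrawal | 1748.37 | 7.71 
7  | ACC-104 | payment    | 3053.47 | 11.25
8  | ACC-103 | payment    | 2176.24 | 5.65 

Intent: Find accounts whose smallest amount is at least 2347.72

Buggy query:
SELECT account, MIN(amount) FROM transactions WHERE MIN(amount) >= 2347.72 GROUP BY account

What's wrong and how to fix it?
Bug: Aggregates like MIN are computed per group after WHERE runs

Fix: Use HAVING for the per-group MIN condition

Corrected query:
SELECT account, MIN(amount) FROM transactions GROUP BY account HAVING MIN(amount) >= 2347.72

Result:
account | MIN(amount)
--------+------------
ACC-104 | 2646.38    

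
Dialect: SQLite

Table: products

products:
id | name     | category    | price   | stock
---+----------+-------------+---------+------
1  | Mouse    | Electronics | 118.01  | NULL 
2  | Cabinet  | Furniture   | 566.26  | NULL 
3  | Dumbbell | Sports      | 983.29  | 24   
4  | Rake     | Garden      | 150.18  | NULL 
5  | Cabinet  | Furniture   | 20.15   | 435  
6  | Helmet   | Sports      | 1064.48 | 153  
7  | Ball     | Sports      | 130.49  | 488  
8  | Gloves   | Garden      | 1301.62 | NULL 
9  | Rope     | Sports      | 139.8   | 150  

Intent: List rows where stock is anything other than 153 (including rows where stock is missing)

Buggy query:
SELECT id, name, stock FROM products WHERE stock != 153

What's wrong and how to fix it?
Bug: 'stock != 153' is unknown when stock is NULL, so NULL rows are silently excluded

Fix: Add an explicit OR stock IS NULL to include the missing-value rows

Corrected query:
SELECT id, name, stock FROM products WHERE stock != 153 OR stock IS NULL

Result:
id | name     | stock
---+----------+------
1  | Mouse    | NULL 
2  | Cabinet  | NULL 
3  | Dumbbell | 24   
4  | Rake     | NULL 
5  | Cabinet  | 435  
7  | Ball     | 488  
8  | Gloves   | NULL 
9  | Rope     | 150  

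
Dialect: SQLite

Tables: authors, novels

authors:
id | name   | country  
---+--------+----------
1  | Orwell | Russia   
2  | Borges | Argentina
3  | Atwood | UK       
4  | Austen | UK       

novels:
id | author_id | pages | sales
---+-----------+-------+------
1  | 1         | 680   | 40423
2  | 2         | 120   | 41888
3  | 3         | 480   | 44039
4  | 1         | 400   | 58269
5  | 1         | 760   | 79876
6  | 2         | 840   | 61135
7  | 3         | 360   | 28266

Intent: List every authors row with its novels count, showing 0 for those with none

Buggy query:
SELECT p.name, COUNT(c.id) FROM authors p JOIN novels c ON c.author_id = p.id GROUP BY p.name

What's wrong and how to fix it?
Bug: An inner join excludes parents with zero children

Fix: Use LEFT JOIN so parents without children still appear (COUNT(c.id) gives 0)

Corrected query:
SELECT p.name, COUNT(c.id) FROM authors p LEFT JOIN novels c ON c.author_id = p.id GROUP BY p.name

Result:
name   | COUNT(c.id)
-------+------------
Atwood | 2          
Austen | 0          
Borges | 2          
Orwell | 3          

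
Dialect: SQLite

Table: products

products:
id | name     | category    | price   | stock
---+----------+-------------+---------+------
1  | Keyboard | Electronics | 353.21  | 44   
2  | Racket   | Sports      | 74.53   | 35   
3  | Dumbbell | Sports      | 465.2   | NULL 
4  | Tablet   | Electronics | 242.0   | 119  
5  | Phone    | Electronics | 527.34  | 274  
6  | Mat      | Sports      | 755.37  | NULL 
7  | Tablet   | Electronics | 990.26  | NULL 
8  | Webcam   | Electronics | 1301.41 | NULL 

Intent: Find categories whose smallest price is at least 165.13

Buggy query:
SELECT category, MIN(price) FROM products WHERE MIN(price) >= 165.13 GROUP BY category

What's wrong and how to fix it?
Bug: Aggregates like MIN are computed per group after WHERE runs

Fix: Replace WHERE with HAVING after the GROUP BY

Corrected query:
SELECT category, MIN(price) FROM products GROUP BY category HAVING MIN(price) >= 165.13

Result:
category    | MIN(price)
------------+-----------
Electronics | 242       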